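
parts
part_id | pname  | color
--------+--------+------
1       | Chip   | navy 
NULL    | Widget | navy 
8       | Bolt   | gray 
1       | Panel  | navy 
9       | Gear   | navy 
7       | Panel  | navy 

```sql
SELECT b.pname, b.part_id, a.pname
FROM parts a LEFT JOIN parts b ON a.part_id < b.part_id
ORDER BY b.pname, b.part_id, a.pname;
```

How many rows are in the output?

11

LEFT JOIN keeps every row from `parts a`; unmatched rows get NULL for `parts b`'s columns.
Matching on a.part_id < b.part_id. A NULL in a compared column never satisfies the condition.
- a (part_id=1) pairs with 3 row(s) of b.
- a (part_id=NULL) has no partner → padded with NULL.
- a (part_id=8) pairs with 1 row(s) of b.
- a (part_id=1) pairs with 3 row(s) of b.
- a (part_id=9) has no partner → padded with NULL.
- a (part_id=7) pairs with 2 row(s) of b.
Total: 9 matched + 2 padded = 11 rows.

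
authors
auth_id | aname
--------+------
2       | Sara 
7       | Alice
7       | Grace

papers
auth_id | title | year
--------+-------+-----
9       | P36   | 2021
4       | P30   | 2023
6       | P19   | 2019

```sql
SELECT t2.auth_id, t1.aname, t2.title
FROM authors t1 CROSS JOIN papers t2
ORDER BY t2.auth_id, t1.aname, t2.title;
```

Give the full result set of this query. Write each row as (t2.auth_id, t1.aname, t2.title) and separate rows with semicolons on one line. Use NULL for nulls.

CROSS JOIN pairs every row of `authors` with every row of `papers`: 3 × 3 = 9 rows.
After projecting and ordering:
t2.auth_id | t1.aname | t2.title
4 | Alice | P30
4 | Grace | P30
4 | Sara | P30
6 | Alice | P19
6 | Grace | P19
6 | Sara | P19
9 | Alice | P36
9 | Grace | P36
9 | Sara | P36

(4, Alice, P30); (4, Grace, P30); (4, Sara, P30); (6, Alice, P19); (6, Grace, P19); (6, Sara, P19); (9, Alice, P36); (9, Grace, P36); (9, Sara, P36)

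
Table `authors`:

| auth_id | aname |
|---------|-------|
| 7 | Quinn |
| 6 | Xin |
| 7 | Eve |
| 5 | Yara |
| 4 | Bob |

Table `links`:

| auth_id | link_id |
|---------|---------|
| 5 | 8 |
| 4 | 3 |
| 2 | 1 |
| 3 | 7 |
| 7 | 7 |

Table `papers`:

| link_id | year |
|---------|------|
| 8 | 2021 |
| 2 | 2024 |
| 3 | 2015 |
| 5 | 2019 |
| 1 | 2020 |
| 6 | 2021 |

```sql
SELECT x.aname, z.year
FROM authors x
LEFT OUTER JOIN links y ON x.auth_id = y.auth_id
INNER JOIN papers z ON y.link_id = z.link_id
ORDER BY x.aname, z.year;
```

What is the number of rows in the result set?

2

Joins associate left-to-right: authors LEFT JOIN links on auth_id gives 5 intermediate row(s).
Then INNER JOIN `papers z` on link_id: keep only rows whose y.link_id appears in z.
Result: 2 row(s).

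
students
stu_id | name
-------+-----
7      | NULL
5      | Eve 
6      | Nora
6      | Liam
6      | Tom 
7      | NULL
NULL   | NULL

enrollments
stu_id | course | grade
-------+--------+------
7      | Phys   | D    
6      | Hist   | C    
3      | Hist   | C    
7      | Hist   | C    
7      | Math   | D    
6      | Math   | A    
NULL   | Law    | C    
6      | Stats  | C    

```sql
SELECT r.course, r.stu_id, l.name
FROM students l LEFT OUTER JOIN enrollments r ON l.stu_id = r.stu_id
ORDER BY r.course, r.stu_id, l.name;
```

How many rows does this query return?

LEFT JOIN keeps every row from `students`; unmatched rows get NULL for `enrollments`'s columns.
Matching on l.stu_id = r.stu_id. A NULL in a compared column never satisfies the condition.
Matched pairs: 15; unmatched l rows kept: 2.
Total: 15 matched + 2 padded = 17 rows.

17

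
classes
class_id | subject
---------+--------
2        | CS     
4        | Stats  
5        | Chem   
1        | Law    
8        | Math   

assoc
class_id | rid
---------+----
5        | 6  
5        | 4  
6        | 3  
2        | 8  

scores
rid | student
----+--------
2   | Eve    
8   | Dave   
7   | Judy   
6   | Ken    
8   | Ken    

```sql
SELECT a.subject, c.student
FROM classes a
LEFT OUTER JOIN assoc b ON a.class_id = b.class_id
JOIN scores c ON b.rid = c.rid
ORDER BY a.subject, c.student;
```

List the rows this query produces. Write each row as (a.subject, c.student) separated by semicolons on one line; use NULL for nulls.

(CS, Dave); (CS, Ken); (Chem, Ken)

Evaluate left to right. First `classes a LEFT JOIN assoc b` on class_id: 6 row(s).
Then INNER JOIN `scores c` on rid: keep only rows whose b.rid appears in c.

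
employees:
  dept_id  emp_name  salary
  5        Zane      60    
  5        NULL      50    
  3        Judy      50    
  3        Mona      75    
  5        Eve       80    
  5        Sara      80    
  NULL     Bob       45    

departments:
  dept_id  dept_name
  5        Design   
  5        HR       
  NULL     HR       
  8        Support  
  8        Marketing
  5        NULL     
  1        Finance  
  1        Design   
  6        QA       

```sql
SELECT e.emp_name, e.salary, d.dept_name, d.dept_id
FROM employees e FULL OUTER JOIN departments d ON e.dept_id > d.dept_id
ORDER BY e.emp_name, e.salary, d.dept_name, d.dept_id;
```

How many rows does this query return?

FULL OUTER JOIN keeps every row from both sides; unmatched rows get NULL for the other side's columns.
Matching on e.dept_id > d.dept_id. A NULL in a compared column never satisfies the condition.
- dept_id=5: 2 matching d row(s), so 2 row(s) emitted.
- dept_id=5: 2 matching d row(s), so 2 row(s) emitted.
- dept_id=3: 2 matching d row(s), so 2 row(s) emitted.
- dept_id=3: 2 matching d row(s), so 2 row(s) emitted.
- dept_id=5: 2 matching d row(s), so 2 row(s) emitted.
- dept_id=5: 2 matching d row(s), so 2 row(s) emitted.
- dept_id=NULL: no d row matches, row kept with d columns NULL.
- 7 row(s) from d found no e partner → padded with NULL.
Total: 12 matched + 8 padded = 20 rows.

20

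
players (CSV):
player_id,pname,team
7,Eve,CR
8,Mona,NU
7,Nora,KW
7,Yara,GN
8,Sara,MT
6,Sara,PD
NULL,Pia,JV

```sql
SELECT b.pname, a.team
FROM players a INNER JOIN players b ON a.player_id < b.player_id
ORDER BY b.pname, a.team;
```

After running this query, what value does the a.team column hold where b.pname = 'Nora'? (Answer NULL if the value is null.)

INNER JOIN keeps only pairs where the ON condition holds.
Matching on a.player_id < b.player_id. A NULL in a compared column never satisfies the condition.
- player_id=7: 2 matching b row(s), so 2 row(s) emitted.
- player_id=8: no matching b row, dropped.
- player_id=7: 2 matching b row(s), so 2 row(s) emitted.
- player_id=7: 2 matching b row(s), so 2 row(s) emitted.
- player_id=8: no matching b row, dropped.
- player_id=6: 5 matching b row(s), so 5 row(s) emitted.
- player_id=NULL: no matching b row, dropped.

PD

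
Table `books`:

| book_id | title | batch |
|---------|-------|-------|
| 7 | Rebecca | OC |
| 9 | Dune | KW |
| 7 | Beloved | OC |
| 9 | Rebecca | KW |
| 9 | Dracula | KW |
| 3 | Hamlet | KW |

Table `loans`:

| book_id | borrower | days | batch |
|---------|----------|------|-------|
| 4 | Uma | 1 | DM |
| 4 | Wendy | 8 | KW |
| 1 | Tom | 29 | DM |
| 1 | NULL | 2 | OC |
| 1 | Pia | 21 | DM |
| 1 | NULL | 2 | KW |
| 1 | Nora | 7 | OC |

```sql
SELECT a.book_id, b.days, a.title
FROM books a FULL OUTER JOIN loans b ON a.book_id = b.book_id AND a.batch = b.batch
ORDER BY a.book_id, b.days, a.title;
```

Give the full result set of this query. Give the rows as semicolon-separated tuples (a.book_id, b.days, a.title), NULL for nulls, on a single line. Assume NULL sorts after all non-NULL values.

FULL OUTER JOIN keeps every row from both sides; unmatched rows get NULL for the other side's columns.
Matching on a.book_id = b.book_id AND a.batch = b.batch.
Matched pairs: 0; unmatched a rows kept: 6; unmatched b rows kept: 7.

(3, NULL, Hamlet); (7, NULL, Beloved); (7, NULL, Rebecca); (9, NULL, Dracula); (9, NULL, Dune); (9, NULL, Rebecca); (NULL, 1, NULL); (NULL, 2, NULL); (NULL, 2, NULL); (NULL, 7, NULL); (NULL, 8, NULL); (NULL, 21, NULL); (NULL, 29, NULL)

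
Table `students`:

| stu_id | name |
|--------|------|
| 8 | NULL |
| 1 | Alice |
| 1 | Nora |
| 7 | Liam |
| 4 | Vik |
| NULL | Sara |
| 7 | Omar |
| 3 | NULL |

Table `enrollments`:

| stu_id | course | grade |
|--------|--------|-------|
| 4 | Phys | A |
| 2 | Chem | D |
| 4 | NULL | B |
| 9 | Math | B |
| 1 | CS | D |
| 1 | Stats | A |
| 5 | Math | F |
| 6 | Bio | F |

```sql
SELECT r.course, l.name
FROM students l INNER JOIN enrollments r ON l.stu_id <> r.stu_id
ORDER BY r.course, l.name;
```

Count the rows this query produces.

INNER JOIN keeps only pairs where the ON condition holds.
Matching on l.stu_id <> r.stu_id. A NULL in a compared column never satisfies the condition.
- l (stu_id=8) pairs with 8 row(s) of r.
- l (stu_id=1) pairs with 6 row(s) of r.
- l (stu_id=1) pairs with 6 row(s) of r.
- l (stu_id=7) pairs with 8 row(s) of r.
- l (stu_id=4) pairs with 6 row(s) of r.
- l (stu_id=NULL) has no partner → excluded.
- l (stu_id=7) pairs with 8 row(s) of r.
- l (stu_id=3) pairs with 8 row(s) of r.
Total: 50 rows.

50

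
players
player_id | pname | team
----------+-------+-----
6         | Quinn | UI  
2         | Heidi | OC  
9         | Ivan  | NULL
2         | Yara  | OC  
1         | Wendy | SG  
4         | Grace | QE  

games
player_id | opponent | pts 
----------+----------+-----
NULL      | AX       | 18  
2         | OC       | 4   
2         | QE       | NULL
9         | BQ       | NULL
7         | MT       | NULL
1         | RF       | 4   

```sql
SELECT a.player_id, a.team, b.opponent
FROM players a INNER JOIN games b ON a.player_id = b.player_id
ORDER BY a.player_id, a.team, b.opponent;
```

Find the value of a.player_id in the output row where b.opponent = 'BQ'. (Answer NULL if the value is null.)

INNER JOIN keeps only pairs where the ON condition holds.
Matching on a.player_id = b.player_id. A NULL in a compared column never satisfies the condition.
- a row (player_id=6): no match → dropped.
- a row (player_id=2): matches 2 b row(s) → 2 output row(s).
- a row (player_id=9): matches 1 b row(s) → 1 output row(s).
- a row (player_id=2): matches 2 b row(s) → 2 output row(s).
- a row (player_id=1): matches 1 b row(s) → 1 output row(s).
- a row (player_id=4): no match → dropped.

9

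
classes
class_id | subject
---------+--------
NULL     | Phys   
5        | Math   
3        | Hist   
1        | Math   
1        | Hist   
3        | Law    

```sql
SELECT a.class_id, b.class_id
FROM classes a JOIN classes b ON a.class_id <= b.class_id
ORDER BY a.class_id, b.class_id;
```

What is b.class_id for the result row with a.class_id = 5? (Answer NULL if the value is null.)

INNER JOIN keeps only pairs where the ON condition holds.
Matching on a.class_id <= b.class_id. A NULL in a compared column never satisfies the condition.
Matched pairs: 17.

5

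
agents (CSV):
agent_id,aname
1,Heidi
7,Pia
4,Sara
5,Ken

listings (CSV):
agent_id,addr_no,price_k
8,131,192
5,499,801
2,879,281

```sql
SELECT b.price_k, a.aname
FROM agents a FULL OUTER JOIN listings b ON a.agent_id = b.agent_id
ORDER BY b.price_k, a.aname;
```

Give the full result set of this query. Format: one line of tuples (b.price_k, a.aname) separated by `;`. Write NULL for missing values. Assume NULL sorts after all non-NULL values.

FULL OUTER JOIN keeps every row from both sides; unmatched rows get NULL for the other side's columns.
Matching on a.agent_id = b.agent_id.
- a (agent_id=1) has no partner → padded with NULL.
- a (agent_id=7) has no partner → padded with NULL.
- a (agent_id=4) has no partner → padded with NULL.
- a (agent_id=5) pairs with 1 row(s) of b.
- 2 b row(s) had no a match → kept, a columns NULL.
After projecting and ordering:
b.price_k | a.aname
192 | NULL
281 | NULL
801 | Ken
NULL | Heidi
NULL | Pia
NULL | Sara

(192, NULL); (281, NULL); (801, Ken); (NULL, Heidi); (NULL, Pia); (NULL, Sara)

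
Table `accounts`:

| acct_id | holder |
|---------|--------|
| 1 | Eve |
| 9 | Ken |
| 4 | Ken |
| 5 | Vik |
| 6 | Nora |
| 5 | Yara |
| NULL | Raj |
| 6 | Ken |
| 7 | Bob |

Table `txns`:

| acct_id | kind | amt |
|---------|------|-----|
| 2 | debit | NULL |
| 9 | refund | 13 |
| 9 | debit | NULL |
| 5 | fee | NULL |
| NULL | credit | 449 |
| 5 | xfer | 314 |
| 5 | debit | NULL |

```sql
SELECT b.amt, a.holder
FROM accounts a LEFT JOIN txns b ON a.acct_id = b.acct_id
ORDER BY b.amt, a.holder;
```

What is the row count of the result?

14

LEFT JOIN keeps every row from `accounts`; unmatched rows get NULL for `txns`'s columns.
Matching on a.acct_id = b.acct_id. A NULL in a compared column never satisfies the condition.
Matched pairs: 8; unmatched a rows kept: 6.
Total: 8 matched + 6 padded = 14 rows.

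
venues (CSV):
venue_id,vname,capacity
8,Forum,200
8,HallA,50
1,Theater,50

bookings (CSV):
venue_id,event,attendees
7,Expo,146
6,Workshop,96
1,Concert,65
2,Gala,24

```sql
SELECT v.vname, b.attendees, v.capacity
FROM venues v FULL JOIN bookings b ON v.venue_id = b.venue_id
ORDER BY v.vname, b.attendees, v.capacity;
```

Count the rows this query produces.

FULL OUTER JOIN keeps every row from both sides; unmatched rows get NULL for the other side's columns.
Matching on v.venue_id = b.venue_id.
- venue_id=8: no b row matches, row kept with b columns NULL.
- venue_id=8: no b row matches, row kept with b columns NULL.
- venue_id=1: 1 matching b row(s), so 1 row(s) emitted.
- 3 b row(s) had no v match → kept, v columns NULL.
Total: 1 matched + 5 padded = 6 rows.

6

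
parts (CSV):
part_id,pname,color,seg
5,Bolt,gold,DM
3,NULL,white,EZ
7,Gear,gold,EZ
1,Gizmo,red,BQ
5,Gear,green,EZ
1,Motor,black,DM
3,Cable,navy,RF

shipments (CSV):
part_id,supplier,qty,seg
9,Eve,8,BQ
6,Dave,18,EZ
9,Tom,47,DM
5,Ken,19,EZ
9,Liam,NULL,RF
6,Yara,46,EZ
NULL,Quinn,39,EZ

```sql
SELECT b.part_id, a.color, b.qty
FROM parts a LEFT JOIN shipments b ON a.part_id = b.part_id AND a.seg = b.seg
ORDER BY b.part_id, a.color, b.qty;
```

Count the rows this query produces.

7

LEFT JOIN keeps every row from `parts`; unmatched rows get NULL for `shipments`'s columns.
Matching on a.part_id = b.part_id AND a.seg = b.seg. A NULL in a compared column never satisfies the condition.
- a (part_id=5, seg=DM) has no partner → padded with NULL.
- a (part_id=3, seg=EZ) has no partner → padded with NULL.
- a (part_id=7, seg=EZ) has no partner → padded with NULL.
- a (part_id=1, seg=BQ) has no partner → padded with NULL.
- a (part_id=5, seg=EZ) pairs with 1 row(s) of b.
- a (part_id=1, seg=DM) has no partner → padded with NULL.
- a (part_id=3, seg=RF) has no partner → padded with NULL.
Total: 1 matched + 6 padded = 7 rows.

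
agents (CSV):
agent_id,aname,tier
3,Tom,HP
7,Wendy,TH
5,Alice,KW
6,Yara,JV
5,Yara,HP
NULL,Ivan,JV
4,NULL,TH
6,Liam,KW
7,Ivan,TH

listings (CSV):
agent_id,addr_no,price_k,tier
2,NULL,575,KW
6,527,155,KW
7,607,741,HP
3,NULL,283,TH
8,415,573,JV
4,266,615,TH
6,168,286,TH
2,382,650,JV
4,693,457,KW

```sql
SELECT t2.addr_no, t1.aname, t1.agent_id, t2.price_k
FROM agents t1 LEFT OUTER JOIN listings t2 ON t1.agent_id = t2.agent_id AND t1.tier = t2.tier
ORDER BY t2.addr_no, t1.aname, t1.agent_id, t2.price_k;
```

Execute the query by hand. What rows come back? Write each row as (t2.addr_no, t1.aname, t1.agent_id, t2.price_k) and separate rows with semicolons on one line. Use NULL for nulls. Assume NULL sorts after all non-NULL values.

(266, NULL, 4, 615); (527, Liam, 6, 155); (NULL, Alice, 5, NULL); (NULL, Ivan, 7, NULL); (NULL, Ivan, NULL, NULL); (NULL, Tom, 3, NULL); (NULL, Wendy, 7, NULL); (NULL, Yara, 5, NULL); (NULL, Yara, 6, NULL)

LEFT JOIN keeps every row from `agents`; unmatched rows get NULL for `listings`'s columns.
Matching on t1.agent_id = t2.agent_id AND t1.tier = t2.tier. A NULL in a compared column never satisfies the condition.
- t1 row (agent_id=3, tier=HP): no match → kept, t2 columns NULL.
- t1 row (agent_id=7, tier=TH): no match → kept, t2 columns NULL.
- t1 row (agent_id=5, tier=KW): no match → kept, t2 columns NULL.
- t1 row (agent_id=6, tier=JV): no match → kept, t2 columns NULL.
- t1 row (agent_id=5, tier=HP): no match → kept, t2 columns NULL.
- t1 row (agent_id=NULL, tier=JV): no match → kept, t2 columns NULL.
- t1 row (agent_id=4, tier=TH): matches 1 t2 row(s) → 1 output row(s).
- t1 row (agent_id=6, tier=KW): matches 1 t2 row(s) → 1 output row(s).
- t1 row (agent_id=7, tier=TH): no match → kept, t2 columns NULL.
After projecting and ordering:
t2.addr_no | t1.aname | t1.agent_id | t2.price_k
266 | NULL | 4 | 615
527 | Liam | 6 | 155
NULL | Alice | 5 | NULL
NULL | Ivan | 7 | NULL
NULL | Ivan | NULL | NULL
NULL | Tom | 3 | NULL
NULL | Wendy | 7 | NULL
NULL | Yara | 5 | NULL
NULL | Yara | 6 | NULL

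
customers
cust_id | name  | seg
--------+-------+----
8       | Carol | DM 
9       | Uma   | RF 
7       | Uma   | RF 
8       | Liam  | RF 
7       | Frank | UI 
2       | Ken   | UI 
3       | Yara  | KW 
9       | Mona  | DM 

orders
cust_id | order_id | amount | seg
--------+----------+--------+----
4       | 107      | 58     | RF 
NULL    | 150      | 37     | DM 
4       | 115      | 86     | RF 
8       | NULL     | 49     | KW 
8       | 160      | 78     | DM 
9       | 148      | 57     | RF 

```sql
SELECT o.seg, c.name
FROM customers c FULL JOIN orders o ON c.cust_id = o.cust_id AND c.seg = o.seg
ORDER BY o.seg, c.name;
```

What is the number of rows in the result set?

FULL OUTER JOIN keeps every row from both sides; unmatched rows get NULL for the other side's columns.
Matching on c.cust_id = o.cust_id AND c.seg = o.seg. A NULL in a compared column never satisfies the condition.
Matched pairs: 2; unmatched c rows kept: 6; unmatched o rows kept: 4.
Total: 2 matched + 10 padded = 12 rows.

12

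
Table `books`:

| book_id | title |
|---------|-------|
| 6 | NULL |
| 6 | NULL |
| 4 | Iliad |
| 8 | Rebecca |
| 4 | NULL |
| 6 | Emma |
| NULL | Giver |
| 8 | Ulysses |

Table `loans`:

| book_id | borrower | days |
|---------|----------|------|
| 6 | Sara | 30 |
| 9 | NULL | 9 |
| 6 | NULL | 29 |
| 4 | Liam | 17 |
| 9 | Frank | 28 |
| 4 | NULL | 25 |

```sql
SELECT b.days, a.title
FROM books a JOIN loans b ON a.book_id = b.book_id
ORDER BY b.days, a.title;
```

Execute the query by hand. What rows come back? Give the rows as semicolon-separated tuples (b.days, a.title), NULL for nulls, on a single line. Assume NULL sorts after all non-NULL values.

(17, Iliad); (17, NULL); (25, Iliad); (25, NULL); (29, Emma); (29, NULL); (29, NULL); (30, Emma); (30, NULL); (30, NULL)

INNER JOIN keeps only pairs where the ON condition holds.
Matching on a.book_id = b.book_id. A NULL in a compared column never satisfies the condition.
Matched pairs: 10.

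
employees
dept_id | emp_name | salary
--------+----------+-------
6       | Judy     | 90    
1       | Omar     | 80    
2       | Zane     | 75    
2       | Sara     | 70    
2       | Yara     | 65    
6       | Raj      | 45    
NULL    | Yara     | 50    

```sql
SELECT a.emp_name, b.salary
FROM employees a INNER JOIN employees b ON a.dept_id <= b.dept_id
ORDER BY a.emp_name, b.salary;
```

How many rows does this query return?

INNER JOIN keeps only pairs where the ON condition holds.
Matching on a.dept_id <= b.dept_id. A NULL in a compared column never satisfies the condition.
- a (dept_id=6) pairs with 2 row(s) of b.
- a (dept_id=1) pairs with 6 row(s) of b.
- a (dept_id=2) pairs with 5 row(s) of b.
- a (dept_id=2) pairs with 5 row(s) of b.
- a (dept_id=2) pairs with 5 row(s) of b.
- a (dept_id=6) pairs with 2 row(s) of b.
- a (dept_id=NULL) has no partner → excluded.
Total: 25 rows.

25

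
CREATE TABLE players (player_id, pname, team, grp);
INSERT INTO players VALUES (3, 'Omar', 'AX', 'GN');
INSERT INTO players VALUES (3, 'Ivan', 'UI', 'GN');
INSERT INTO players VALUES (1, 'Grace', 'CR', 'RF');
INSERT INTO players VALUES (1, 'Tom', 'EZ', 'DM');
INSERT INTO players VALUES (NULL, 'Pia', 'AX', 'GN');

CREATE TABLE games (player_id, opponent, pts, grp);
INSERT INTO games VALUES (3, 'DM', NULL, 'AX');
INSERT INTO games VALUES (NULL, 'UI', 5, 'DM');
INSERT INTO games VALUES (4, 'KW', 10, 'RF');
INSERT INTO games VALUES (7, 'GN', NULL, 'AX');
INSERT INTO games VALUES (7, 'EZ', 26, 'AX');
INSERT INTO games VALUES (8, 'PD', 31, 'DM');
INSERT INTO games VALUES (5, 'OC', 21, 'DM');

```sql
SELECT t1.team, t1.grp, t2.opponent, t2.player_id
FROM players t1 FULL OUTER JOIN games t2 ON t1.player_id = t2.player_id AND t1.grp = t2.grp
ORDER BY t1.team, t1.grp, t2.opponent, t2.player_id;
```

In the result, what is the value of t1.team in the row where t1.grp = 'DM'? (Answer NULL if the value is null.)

EZ

FULL OUTER JOIN keeps every row from both sides; unmatched rows get NULL for the other side's columns.
Matching on t1.player_id = t2.player_id AND t1.grp = t2.grp. A NULL in a compared column never satisfies the condition.
Matched pairs: 0; unmatched t1 rows kept: 5; unmatched t2 rows kept: 7.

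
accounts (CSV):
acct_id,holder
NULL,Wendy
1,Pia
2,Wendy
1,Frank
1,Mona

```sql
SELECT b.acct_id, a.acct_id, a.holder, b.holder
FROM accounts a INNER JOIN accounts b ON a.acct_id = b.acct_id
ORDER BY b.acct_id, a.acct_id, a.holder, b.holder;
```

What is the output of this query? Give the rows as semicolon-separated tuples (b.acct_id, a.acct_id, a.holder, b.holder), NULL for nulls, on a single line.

INNER JOIN keeps only pairs where the ON condition holds.
Matching on a.acct_id = b.acct_id. A NULL in a compared column never satisfies the condition.
- acct_id=NULL: no matching b row, dropped.
- acct_id=1: 3 matching b row(s), so 3 row(s) emitted.
- acct_id=2: 1 matching b row(s), so 1 row(s) emitted.
- acct_id=1: 3 matching b row(s), so 3 row(s) emitted.
- acct_id=1: 3 matching b row(s), so 3 row(s) emitted.
After projecting and ordering:
b.acct_id | a.acct_id | a.holder | b.holder
1 | 1 | Frank | Frank
1 | 1 | Frank | Mona
1 | 1 | Frank | Pia
1 | 1 | Mona | Frank
1 | 1 | Mona | Mona
1 | 1 | Mona | Pia
1 | 1 | Pia | Frank
1 | 1 | Pia | Mona
1 | 1 | Pia | Pia
2 | 2 | Wendy | Wendy

(1, 1, Frank, Frank); (1, 1, Frank, Mona); (1, 1, Frank, Pia); (1, 1, Mona, Frank); (1, 1, Mona, Mona); (1, 1, Mona, Pia); (1, 1, Pia, Frank); (1, 1, Pia, Mona); (1, 1, Pia, Pia); (2, 2, Wendy, Wendy)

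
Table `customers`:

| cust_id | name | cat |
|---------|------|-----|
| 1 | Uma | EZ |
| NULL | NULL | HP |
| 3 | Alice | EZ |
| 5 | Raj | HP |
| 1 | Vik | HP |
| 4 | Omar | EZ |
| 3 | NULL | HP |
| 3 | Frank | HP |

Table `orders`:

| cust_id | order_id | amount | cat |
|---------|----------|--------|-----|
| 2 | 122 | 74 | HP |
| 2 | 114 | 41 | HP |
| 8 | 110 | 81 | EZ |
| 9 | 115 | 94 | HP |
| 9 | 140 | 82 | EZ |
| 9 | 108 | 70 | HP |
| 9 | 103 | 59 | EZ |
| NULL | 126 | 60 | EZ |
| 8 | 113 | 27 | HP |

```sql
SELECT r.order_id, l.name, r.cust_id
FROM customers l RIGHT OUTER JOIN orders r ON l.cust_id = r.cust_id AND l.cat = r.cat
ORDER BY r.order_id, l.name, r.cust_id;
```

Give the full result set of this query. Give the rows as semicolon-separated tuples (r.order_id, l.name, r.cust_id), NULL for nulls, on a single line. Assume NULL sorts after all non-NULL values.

(103, NULL, 9); (108, NULL, 9); (110, NULL, 8); (113, NULL, 8); (114, NULL, 2); (115, NULL, 9); (122, NULL, 2); (126, NULL, NULL); (140, NULL, 9)

RIGHT JOIN keeps every row from `orders`; unmatched rows get NULL for `customers`'s columns.
Matching on l.cust_id = r.cust_id AND l.cat = r.cat. A NULL in a compared column never satisfies the condition.
- l row (cust_id=1, cat=EZ): no match.
- l row (cust_id=NULL, cat=HP): no match.
- l row (cust_id=3, cat=EZ): no match.
- l row (cust_id=5, cat=HP): no match.
- l row (cust_id=1, cat=HP): no match.
- l row (cust_id=4, cat=EZ): no match.
- l row (cust_id=3, cat=HP): no match.
- l row (cust_id=3, cat=HP): no match.
- plus 9 unmatched r row(s), each kept with NULL l columns.
After projecting and ordering:
r.order_id | l.name | r.cust_id
103 | NULL | 9
108 | NULL | 9
110 | NULL | 8
113 | NULL | 8
114 | NULL | 2
115 | NULL | 9
122 | NULL | 2
126 | NULL | NULL
140 | NULL | 9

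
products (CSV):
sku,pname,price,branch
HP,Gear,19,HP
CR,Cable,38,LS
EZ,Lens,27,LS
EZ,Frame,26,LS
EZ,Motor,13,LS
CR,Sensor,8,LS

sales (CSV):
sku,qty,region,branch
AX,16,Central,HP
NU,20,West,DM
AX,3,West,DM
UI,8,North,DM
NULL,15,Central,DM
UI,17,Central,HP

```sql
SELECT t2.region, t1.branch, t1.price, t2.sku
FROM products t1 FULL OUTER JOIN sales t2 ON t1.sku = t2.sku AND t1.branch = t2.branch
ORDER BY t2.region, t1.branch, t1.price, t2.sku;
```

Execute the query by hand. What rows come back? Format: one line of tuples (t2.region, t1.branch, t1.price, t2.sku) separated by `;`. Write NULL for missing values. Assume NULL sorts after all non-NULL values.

FULL OUTER JOIN keeps every row from both sides; unmatched rows get NULL for the other side's columns.
Matching on t1.sku = t2.sku AND t1.branch = t2.branch. A NULL in a compared column never satisfies the condition.
- t1[0] sku=HP, branch=HP → no match; kept with NULLs on the t2 side.
- t1[1] sku=CR, branch=LS → no match; kept with NULLs on the t2 side.
- t1[2] sku=EZ, branch=LS → no match; kept with NULLs on the t2 side.
- t1[3] sku=EZ, branch=LS → no match; kept with NULLs on the t2 side.
- t1[4] sku=EZ, branch=LS → no match; kept with NULLs on the t2 side.
- t1[5] sku=CR, branch=LS → no match; kept with NULLs on the t2 side.
- plus 6 unmatched t2 row(s), each kept with NULL t1 columns.

(Central, NULL, NULL, AX); (Central, NULL, NULL, UI); (Central, NULL, NULL, NULL); (North, NULL, NULL, UI); (West, NULL, NULL, AX); (West, NULL, NULL, NU); (NULL, HP, 19, NULL); (NULL, LS, 8, NULL); (NULL, LS, 13, NULL); (NULL, LS, 26, NULL); (NULL, LS, 27, NULL); (NULL, LS, 38, NULL)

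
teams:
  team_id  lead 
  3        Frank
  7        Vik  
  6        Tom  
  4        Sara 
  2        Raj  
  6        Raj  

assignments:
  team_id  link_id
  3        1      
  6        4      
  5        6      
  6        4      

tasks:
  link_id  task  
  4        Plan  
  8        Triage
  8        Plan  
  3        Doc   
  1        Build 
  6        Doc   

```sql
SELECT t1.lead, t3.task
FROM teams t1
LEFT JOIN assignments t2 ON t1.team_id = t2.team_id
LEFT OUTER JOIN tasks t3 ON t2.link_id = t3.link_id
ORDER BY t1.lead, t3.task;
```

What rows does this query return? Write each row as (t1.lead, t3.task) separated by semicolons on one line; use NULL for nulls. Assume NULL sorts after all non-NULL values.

Joins associate left-to-right: teams LEFT JOIN assignments on team_id gives 8 intermediate row(s).
Then LEFT JOIN `tasks t3` on link_id: each of those 8 rows is kept; rows whose t2.link_id has no match in t3 get NULL for t3's columns.

(Frank, Build); (Raj, Plan); (Raj, Plan); (Raj, NULL); (Sara, NULL); (Tom, Plan); (Tom, Plan); (Vik, NULL)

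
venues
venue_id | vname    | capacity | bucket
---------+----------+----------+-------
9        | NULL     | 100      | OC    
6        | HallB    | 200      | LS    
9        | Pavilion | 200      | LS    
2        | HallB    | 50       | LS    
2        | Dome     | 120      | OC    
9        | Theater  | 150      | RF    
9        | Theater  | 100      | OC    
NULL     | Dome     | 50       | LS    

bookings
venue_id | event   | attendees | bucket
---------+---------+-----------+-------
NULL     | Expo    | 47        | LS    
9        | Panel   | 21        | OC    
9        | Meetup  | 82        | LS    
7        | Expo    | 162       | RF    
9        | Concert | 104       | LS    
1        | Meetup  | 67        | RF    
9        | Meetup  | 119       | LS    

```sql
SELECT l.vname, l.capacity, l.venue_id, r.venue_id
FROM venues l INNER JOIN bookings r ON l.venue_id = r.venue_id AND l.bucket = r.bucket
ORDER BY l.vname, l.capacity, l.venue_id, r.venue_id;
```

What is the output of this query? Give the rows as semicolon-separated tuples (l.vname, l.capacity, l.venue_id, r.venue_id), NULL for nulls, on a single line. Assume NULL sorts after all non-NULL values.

(Pavilion, 200, 9, 9); (Pavilion, 200, 9, 9); (Pavilion, 200, 9, 9); (Theater, 100, 9, 9); (NULL, 100, 9, 9)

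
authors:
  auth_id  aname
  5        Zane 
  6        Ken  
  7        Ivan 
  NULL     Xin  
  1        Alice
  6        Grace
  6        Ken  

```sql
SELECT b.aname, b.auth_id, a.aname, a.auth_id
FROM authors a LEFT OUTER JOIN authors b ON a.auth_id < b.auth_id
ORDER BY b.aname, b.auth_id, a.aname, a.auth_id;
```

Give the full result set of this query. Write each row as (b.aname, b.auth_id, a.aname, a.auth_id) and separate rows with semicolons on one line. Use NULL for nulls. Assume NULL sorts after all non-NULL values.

LEFT JOIN keeps every row from `authors a`; unmatched rows get NULL for `authors b`'s columns.
Matching on a.auth_id < b.auth_id. A NULL in a compared column never satisfies the condition.
- a[0] auth_id=5 → 4 match(es) in b → 4 row(s).
- a[1] auth_id=6 → 1 match(es) in b → 1 row(s).
- a[2] auth_id=7 → no match; kept with NULLs on the b side.
- a[3] auth_id=NULL → no match; kept with NULLs on the b side.
- a[4] auth_id=1 → 5 match(es) in b → 5 row(s).
- a[5] auth_id=6 → 1 match(es) in b → 1 row(s).
- a[6] auth_id=6 → 1 match(es) in b → 1 row(s).

(Grace, 6, Alice, 1); (Grace, 6, Zane, 5); (Ivan, 7, Alice, 1); (Ivan, 7, Grace, 6); (Ivan, 7, Ken, 6); (Ivan, 7, Ken, 6); (Ivan, 7, Zane, 5); (Ken, 6, Alice, 1); (Ken, 6, Alice, 1); (Ken, 6, Zane, 5); (Ken, 6, Zane, 5); (Zane, 5, Alice, 1); (NULL, NULL, Ivan, 7); (NULL, NULL, Xin, NULL)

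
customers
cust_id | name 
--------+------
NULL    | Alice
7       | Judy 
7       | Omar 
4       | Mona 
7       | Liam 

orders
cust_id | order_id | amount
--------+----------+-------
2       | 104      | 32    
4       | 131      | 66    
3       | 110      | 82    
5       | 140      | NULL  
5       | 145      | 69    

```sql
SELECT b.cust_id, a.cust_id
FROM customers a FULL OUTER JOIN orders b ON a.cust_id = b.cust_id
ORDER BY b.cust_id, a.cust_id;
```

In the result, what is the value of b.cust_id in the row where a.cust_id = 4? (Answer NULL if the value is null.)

4

FULL OUTER JOIN keeps every row from both sides; unmatched rows get NULL for the other side's columns.
Matching on a.cust_id = b.cust_id. A NULL in a compared column never satisfies the condition.
- a (cust_id=NULL) has no partner → padded with NULL.
- a (cust_id=7) has no partner → padded with NULL.
- a (cust_id=7) has no partner → padded with NULL.
- a (cust_id=4) pairs with 1 row(s) of b.
- a (cust_id=7) has no partner → padded with NULL.
- 4 row(s) from b found no a partner → padded with NULL.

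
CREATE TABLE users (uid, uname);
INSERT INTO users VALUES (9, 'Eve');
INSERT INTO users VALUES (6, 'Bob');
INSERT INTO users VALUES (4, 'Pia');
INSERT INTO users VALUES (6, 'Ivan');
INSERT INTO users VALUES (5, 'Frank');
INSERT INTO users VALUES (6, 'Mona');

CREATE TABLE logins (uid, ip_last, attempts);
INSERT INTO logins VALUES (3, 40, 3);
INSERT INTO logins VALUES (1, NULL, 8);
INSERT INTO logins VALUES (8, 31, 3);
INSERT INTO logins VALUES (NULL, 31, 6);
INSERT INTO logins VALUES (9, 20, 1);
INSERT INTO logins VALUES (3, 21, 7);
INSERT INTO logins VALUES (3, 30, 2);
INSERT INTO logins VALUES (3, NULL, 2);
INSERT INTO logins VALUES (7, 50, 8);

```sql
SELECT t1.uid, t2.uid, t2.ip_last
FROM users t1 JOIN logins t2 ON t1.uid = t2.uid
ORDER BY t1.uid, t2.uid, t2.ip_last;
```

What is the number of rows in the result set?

1

INNER JOIN keeps only pairs where the ON condition holds.
Matching on t1.uid = t2.uid. A NULL in a compared column never satisfies the condition.
- t1 row (uid=9): matches 1 t2 row(s) → 1 output row(s).
- t1 row (uid=6): no match → dropped.
- t1 row (uid=4): no match → dropped.
- t1 row (uid=6): no match → dropped.
- t1 row (uid=5): no match → dropped.
- t1 row (uid=6): no match → dropped.
Total: 1 rows.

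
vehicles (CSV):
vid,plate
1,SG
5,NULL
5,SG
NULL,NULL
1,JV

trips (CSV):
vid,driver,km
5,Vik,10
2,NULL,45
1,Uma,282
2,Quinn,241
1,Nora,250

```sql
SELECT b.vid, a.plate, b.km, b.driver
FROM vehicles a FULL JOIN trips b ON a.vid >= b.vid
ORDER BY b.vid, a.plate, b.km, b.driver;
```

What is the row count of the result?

15

FULL OUTER JOIN keeps every row from both sides; unmatched rows get NULL for the other side's columns.
Matching on a.vid >= b.vid. A NULL in a compared column never satisfies the condition.
- a[0] vid=1 → 2 match(es) in b → 2 row(s).
- a[1] vid=5 → 5 match(es) in b → 5 row(s).
- a[2] vid=5 → 5 match(es) in b → 5 row(s).
- a[3] vid=NULL → no match; kept with NULLs on the b side.
- a[4] vid=1 → 2 match(es) in b → 2 row(s).
Total: 14 matched + 1 padded = 15 rows.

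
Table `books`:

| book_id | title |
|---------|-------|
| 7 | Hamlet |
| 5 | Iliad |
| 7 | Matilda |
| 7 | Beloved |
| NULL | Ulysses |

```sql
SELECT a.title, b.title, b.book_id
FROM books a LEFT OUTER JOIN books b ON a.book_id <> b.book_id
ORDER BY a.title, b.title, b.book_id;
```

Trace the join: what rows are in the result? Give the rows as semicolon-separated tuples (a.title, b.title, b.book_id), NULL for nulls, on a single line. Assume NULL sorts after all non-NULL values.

(Beloved, Iliad, 5); (Hamlet, Iliad, 5); (Iliad, Beloved, 7); (Iliad, Hamlet, 7); (Iliad, Matilda, 7); (Matilda, Iliad, 5); (Ulysses, NULL, NULL)

LEFT JOIN keeps every row from `books a`; unmatched rows get NULL for `books b`'s columns.
Matching on a.book_id <> b.book_id. A NULL in a compared column never satisfies the condition.
Matched pairs: 6; unmatched a rows kept: 1.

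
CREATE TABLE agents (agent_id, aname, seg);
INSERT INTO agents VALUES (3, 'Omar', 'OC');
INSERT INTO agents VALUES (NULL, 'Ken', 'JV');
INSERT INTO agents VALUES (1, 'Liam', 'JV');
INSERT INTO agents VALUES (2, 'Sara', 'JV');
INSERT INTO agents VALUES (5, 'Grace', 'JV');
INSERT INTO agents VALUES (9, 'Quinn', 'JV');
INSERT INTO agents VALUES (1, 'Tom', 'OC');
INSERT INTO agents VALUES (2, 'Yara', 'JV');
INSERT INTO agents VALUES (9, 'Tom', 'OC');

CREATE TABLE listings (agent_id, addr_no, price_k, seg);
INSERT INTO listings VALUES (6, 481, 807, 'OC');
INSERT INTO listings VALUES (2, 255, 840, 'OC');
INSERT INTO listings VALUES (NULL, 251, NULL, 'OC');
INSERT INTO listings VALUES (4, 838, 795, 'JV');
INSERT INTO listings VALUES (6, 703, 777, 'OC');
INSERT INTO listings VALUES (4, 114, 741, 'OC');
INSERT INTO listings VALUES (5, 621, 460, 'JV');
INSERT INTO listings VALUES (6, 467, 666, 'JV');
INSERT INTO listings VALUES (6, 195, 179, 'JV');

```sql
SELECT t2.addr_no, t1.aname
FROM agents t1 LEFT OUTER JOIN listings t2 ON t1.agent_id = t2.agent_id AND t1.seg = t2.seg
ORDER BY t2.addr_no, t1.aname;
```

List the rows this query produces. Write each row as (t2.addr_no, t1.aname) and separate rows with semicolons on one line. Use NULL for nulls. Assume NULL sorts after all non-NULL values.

LEFT JOIN keeps every row from `agents`; unmatched rows get NULL for `listings`'s columns.
Matching on t1.agent_id = t2.agent_id AND t1.seg = t2.seg. A NULL in a compared column never satisfies the condition.
- t1 (agent_id=3, seg=OC) has no partner → padded with NULL.
- t1 (agent_id=NULL, seg=JV) has no partner → padded with NULL.
- t1 (agent_id=1, seg=JV) has no partner → padded with NULL.
- t1 (agent_id=2, seg=JV) has no partner → padded with NULL.
- t1 (agent_id=5, seg=JV) pairs with 1 row(s) of t2.
- t1 (agent_id=9, seg=JV) has no partner → padded with NULL.
- t1 (agent_id=1, seg=OC) has no partner → padded with NULL.
- t1 (agent_id=2, seg=JV) has no partner → padded with NULL.
- t1 (agent_id=9, seg=OC) has no partner → padded with NULL.
After projecting and ordering:
t2.addr_no | t1.aname
621 | Grace
NULL | Ken
NULL | Liam
NULL | Omar
NULL | Quinn
NULL | Sara
NULL | Tom
NULL | Tom
NULL | Yara

(621, Grace); (NULL, Ken); (NULL, Liam); (NULL, Omar); (NULL, Quinn); (NULL, Sara); (NULL, Tom); (NULL, Tom); (NULL, Yara)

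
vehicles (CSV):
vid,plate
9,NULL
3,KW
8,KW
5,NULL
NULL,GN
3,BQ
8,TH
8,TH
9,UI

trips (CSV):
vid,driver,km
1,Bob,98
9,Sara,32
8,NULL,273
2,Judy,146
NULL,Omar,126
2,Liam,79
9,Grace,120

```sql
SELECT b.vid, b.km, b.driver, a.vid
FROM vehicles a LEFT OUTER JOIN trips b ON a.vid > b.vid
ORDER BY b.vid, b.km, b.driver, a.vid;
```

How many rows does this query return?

27

LEFT JOIN keeps every row from `vehicles`; unmatched rows get NULL for `trips`'s columns.
Matching on a.vid > b.vid. A NULL in a compared column never satisfies the condition.
Matched pairs: 26; unmatched a rows kept: 1.
Total: 26 matched + 1 padded = 27 rows.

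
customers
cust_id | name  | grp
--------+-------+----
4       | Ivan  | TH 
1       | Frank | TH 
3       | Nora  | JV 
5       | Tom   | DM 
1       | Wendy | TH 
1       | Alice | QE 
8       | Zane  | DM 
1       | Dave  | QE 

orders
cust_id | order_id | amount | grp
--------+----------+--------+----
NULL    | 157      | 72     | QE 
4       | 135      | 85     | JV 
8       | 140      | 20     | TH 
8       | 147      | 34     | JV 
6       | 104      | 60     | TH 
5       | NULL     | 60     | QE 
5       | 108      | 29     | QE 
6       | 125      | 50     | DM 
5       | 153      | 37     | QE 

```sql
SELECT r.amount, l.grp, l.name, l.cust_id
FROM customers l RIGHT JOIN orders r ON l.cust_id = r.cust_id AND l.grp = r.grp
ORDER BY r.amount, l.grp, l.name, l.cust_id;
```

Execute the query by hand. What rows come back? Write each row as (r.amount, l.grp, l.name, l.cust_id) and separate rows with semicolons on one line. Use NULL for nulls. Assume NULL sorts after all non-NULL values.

(20, NULL, NULL, NULL); (29, NULL, NULL, NULL); (34, NULL, NULL, NULL); (37, NULL, NULL, NULL); (50, NULL, NULL, NULL); (60, NULL, NULL, NULL); (60, NULL, NULL, NULL); (72, NULL, NULL, NULL); (85, NULL, NULL, NULL)

RIGHT JOIN keeps every row from `orders`; unmatched rows get NULL for `customers`'s columns.
Matching on l.cust_id = r.cust_id AND l.grp = r.grp. A NULL in a compared column never satisfies the condition.
- l[0] cust_id=4, grp=TH → no match.
- l[1] cust_id=1, grp=TH → no match.
- l[2] cust_id=3, grp=JV → no match.
- l[3] cust_id=5, grp=DM → no match.
- l[4] cust_id=1, grp=TH → no match.
- l[5] cust_id=1, grp=QE → no match.
- l[6] cust_id=8, grp=DM → no match.
- l[7] cust_id=1, grp=QE → no match.
- plus 9 unmatched r row(s), each kept with NULL l columns.
After projecting and ordering:
r.amount | l.grp | l.name | l.cust_id
20 | NULL | NULL | NULL
29 | NULL | NULL | NULL
34 | NULL | NULL | NULL
37 | NULL | NULL | NULL
50 | NULL | NULL | NULL
60 | NULL | NULL | NULL
60 | NULL | NULL | NULL
72 | NULL | NULL | NULL
85 | NULL | NULL | NULL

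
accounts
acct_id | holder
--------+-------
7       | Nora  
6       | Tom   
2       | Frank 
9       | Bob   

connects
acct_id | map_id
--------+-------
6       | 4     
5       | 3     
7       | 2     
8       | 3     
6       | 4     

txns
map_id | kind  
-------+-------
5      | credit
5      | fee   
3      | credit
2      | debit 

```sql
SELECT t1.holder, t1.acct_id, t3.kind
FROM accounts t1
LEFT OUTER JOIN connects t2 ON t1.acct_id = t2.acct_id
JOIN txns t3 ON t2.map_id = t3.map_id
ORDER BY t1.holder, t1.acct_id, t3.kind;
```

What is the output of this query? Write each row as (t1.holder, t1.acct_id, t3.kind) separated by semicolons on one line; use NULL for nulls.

Joins associate left-to-right: accounts LEFT JOIN connects on acct_id gives 5 intermediate row(s).
Then INNER JOIN `txns t3` on map_id: keep only rows whose t2.map_id appears in t3.

(Nora, 7, debit)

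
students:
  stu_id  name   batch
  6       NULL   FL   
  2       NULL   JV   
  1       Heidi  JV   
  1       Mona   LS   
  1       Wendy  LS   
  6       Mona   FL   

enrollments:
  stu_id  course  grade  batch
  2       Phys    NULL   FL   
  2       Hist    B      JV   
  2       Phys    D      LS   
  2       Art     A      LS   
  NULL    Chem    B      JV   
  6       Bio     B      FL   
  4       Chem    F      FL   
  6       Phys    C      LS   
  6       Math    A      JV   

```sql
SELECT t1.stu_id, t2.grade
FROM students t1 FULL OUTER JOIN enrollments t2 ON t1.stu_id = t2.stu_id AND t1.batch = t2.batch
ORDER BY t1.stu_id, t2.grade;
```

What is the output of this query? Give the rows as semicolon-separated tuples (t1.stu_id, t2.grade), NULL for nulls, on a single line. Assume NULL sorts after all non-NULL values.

FULL OUTER JOIN keeps every row from both sides; unmatched rows get NULL for the other side's columns.
Matching on t1.stu_id = t2.stu_id AND t1.batch = t2.batch. A NULL in a compared column never satisfies the condition.
Matched pairs: 3; unmatched t1 rows kept: 3; unmatched t2 rows kept: 7.

(1, NULL); (1, NULL); (1, NULL); (2, B); (6, B); (6, B); (NULL, A); (NULL, A); (NULL, B); (NULL, C); (NULL, D); (NULL, F); (NULL, NULL)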